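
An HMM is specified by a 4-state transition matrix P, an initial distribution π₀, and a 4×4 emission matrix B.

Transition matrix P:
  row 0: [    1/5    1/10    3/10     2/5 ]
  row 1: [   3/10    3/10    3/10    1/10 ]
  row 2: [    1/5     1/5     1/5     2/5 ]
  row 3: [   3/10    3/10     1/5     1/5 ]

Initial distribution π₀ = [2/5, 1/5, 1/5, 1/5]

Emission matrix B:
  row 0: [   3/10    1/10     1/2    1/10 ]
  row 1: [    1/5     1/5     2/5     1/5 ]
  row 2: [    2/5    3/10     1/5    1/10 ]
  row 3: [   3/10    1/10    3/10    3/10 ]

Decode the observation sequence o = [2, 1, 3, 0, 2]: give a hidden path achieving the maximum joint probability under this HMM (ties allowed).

path = [0, 2, 3, 0, 3]

t=0: δ = [2.000e-01, 8.000e-02, 4.000e-02, 6.000e-02]  (obs o_0=2)
t=1: δ = [4.000e-03, 4.800e-03, 1.800e-02, 8.000e-03]  ψ = [0, 1, 0, 0]  (obs o_1=1)
t=2: δ = [3.600e-04, 7.200e-04, 3.600e-04, 2.160e-03]  ψ = [2, 2, 2, 2]  (obs o_2=3)
t=3: δ = [1.944e-04, 1.296e-04, 1.728e-04, 1.296e-04]  ψ = [3, 3, 3, 3]  (obs o_3=0)
t=4: δ = [1.944e-05, 1.555e-05, 1.166e-05, 2.333e-05]  ψ = [0, 1, 0, 0]  (obs o_4=2)
backtrack: best end state = 3; path = [0, 2, 3, 0, 3]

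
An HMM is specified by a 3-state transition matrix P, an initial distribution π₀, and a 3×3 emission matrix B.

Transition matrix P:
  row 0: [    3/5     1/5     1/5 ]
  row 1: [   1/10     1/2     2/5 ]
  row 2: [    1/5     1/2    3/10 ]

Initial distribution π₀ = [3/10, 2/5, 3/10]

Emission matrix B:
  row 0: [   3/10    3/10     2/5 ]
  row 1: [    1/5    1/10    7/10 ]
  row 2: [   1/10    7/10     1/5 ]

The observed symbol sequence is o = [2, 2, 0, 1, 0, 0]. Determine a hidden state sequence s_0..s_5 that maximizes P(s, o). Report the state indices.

path = [0, 0, 0, 0, 0, 0]

t=0: δ = [1.200e-01, 2.800e-01, 6.000e-02]  (obs o_0=2)
t=1: δ = [2.880e-02, 9.800e-02, 2.240e-02]  ψ = [0, 1, 1]  (obs o_1=2)
t=2: δ = [5.184e-03, 9.800e-03, 3.920e-03]  ψ = [0, 1, 1]  (obs o_2=0)
t=3: δ = [9.331e-04, 4.900e-04, 2.744e-03]  ψ = [0, 1, 1]  (obs o_3=1)
t=4: δ = [1.680e-04, 2.744e-04, 8.232e-05]  ψ = [0, 2, 2]  (obs o_4=0)
t=5: δ = [3.023e-05, 2.744e-05, 1.098e-05]  ψ = [0, 1, 1]  (obs o_5=0)
backtrack: best end state = 0; path = [0, 0, 0, 0, 0, 0]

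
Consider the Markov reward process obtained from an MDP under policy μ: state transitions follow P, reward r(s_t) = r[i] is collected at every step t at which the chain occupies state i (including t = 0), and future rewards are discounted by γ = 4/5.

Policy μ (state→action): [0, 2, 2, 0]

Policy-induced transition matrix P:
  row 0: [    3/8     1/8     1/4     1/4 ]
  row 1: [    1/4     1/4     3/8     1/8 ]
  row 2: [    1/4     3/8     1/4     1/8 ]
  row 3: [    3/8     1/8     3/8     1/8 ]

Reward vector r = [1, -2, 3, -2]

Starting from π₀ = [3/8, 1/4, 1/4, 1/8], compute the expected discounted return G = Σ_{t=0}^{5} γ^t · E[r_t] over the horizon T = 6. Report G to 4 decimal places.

G = 1.5125

t=0: π = [0.3750, 0.2500, 0.2500, 0.1250], E[r] = 0.3750, γ^t·E[r] = 0.375000, running G = 0.375000
t=1: π = [0.3125, 0.2188, 0.2969, 0.1719], E[r] = 0.4219, γ^t·E[r] = 0.337500, running G = 0.712500
t=2: π = [0.3105, 0.2266, 0.2988, 0.1641], E[r] = 0.4258, γ^t·E[r] = 0.272500, running G = 0.985000
t=3: π = [0.3093, 0.2280, 0.2988, 0.1638], E[r] = 0.4221, γ^t·E[r] = 0.216125, running G = 1.201125
t=4: π = [0.3091, 0.2282, 0.2990, 0.1637], E[r] = 0.4223, γ^t·E[r] = 0.172988, running G = 1.374113
t=5: π = [0.3091, 0.2283, 0.2990, 0.1636], E[r] = 0.4222, γ^t·E[r] = 0.138355, running G = 1.512468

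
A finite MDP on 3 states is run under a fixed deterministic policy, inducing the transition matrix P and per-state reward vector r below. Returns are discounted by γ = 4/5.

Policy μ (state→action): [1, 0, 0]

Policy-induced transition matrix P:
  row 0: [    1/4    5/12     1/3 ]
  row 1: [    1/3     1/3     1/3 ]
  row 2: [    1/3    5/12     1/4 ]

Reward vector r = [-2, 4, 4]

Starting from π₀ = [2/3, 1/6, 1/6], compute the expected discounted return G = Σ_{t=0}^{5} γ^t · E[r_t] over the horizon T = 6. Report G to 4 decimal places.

t=0: π = [0.6667, 0.1667, 0.1667], E[r] = 0.0000, γ^t·E[r] = 0.000000, running G = 0.000000
t=1: π = [0.2778, 0.4028, 0.3194], E[r] = 2.3333, γ^t·E[r] = 1.866667, running G = 1.866667
t=2: π = [0.3102, 0.3831, 0.3067], E[r] = 2.1389, γ^t·E[r] = 1.368889, running G = 3.235556
t=3: π = [0.3075, 0.3847, 0.3078], E[r] = 2.1551, γ^t·E[r] = 1.103407, running G = 4.338963
t=4: π = [0.3077, 0.3846, 0.3077], E[r] = 2.1537, γ^t·E[r] = 0.882173, running G = 5.221136
t=5: π = [0.3077, 0.3846, 0.3077], E[r] = 2.1539, γ^t·E[r] = 0.705775, running G = 5.926911

G = 5.9269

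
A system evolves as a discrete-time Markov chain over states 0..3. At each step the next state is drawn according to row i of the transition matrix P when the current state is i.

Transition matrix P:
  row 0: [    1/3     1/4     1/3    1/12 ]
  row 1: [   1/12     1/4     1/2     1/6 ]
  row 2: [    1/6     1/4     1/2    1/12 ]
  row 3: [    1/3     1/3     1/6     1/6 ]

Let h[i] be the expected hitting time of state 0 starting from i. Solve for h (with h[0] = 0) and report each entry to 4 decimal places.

h = [0.0000, 6.5116, 6.0930, 5.0233]

First-step conditioning: h[0] = 0; for i ≠ 0, h[i] = 1 + Σ_k P[i][k]·h[k].
  h[1] = 1 + 1/4·h[1] + 1/2·h[2] + 1/6·h[3]
  h[2] = 1 + 1/4·h[1] + 1/2·h[2] + 1/12·h[3]
  h[3] = 1 + 1/3·h[1] + 1/6·h[2] + 1/6·h[3]
Solving the 3×3 linear system over states ≠ 0 gives exactly h = [0, 280/43, 262/43, 216/43] (h[0] = 0 is the target).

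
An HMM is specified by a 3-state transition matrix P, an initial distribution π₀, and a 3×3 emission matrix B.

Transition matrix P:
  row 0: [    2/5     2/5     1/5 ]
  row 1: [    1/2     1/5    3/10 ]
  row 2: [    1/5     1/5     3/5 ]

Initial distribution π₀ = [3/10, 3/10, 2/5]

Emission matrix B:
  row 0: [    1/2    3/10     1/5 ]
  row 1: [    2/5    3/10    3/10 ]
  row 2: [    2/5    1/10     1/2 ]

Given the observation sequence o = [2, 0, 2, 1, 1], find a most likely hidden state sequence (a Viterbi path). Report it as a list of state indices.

t=0: δ = [6.000e-02, 9.000e-02, 2.000e-01]  (obs o_0=2)
t=1: δ = [2.250e-02, 1.600e-02, 4.800e-02]  ψ = [1, 2, 2]  (obs o_1=0)
t=2: δ = [1.920e-03, 2.880e-03, 1.440e-02]  ψ = [2, 2, 2]  (obs o_2=2)
t=3: δ = [8.640e-04, 8.640e-04, 8.640e-04]  ψ = [2, 2, 2]  (obs o_3=1)
t=4: δ = [1.296e-04, 1.037e-04, 5.184e-05]  ψ = [1, 0, 2]  (obs o_4=1)
backtrack: best end state = 0; path = [2, 2, 2, 1, 0]

path = [2, 2, 2, 1, 0]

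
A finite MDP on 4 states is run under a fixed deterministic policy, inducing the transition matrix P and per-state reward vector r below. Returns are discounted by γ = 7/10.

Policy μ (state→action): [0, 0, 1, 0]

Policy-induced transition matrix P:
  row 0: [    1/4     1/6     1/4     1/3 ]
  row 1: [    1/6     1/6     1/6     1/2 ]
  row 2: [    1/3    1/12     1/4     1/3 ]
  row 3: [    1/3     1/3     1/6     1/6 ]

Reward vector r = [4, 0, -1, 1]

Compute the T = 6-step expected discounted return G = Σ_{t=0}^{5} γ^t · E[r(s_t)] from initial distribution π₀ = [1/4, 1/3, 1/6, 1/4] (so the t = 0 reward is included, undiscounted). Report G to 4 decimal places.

t=0: π = [0.2500, 0.3333, 0.1667, 0.2500], E[r] = 1.0833, γ^t·E[r] = 1.083333, running G = 1.083333
t=1: π = [0.2569, 0.1944, 0.2014, 0.3472], E[r] = 1.1736, γ^t·E[r] = 0.821528, running G = 1.904861
t=2: π = [0.2795, 0.2078, 0.2049, 0.3079], E[r] = 1.2211, γ^t·E[r] = 0.598322, running G = 2.503183
t=3: π = [0.2754, 0.2009, 0.2070, 0.3166], E[r] = 1.2113, γ^t·E[r] = 0.415467, running G = 2.918650
t=4: π = [0.2769, 0.2022, 0.2069, 0.3140], E[r] = 1.2148, γ^t·E[r] = 0.291665, running G = 3.210315
t=5: π = [0.2766, 0.2018, 0.2070, 0.3147], E[r] = 1.2140, γ^t·E[r] = 0.204029, running G = 3.414344

G = 3.4143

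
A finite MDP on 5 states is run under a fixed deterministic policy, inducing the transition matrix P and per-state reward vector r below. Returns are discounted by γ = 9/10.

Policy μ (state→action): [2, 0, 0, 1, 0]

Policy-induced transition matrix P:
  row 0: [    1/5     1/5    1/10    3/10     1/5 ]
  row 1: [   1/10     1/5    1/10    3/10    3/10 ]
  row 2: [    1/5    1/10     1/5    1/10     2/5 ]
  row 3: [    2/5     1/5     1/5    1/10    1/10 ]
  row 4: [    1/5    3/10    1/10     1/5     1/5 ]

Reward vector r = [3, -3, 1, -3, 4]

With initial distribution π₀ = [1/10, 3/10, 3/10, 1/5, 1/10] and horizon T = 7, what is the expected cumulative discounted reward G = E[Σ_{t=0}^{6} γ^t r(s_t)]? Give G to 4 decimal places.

G = 1.6735

t=0: π = [0.1000, 0.3000, 0.3000, 0.2000, 0.1000], E[r] = -0.5000, γ^t·E[r] = -0.500000, running G = -0.500000
t=1: π = [0.2100, 0.1800, 0.1500, 0.1900, 0.2700], E[r] = 0.7500, γ^t·E[r] = 0.675000, running G = 0.175000
t=2: π = [0.2200, 0.2120, 0.1340, 0.2050, 0.2290], E[r] = 0.4590, γ^t·E[r] = 0.371790, running G = 0.546790
t=3: π = [0.2198, 0.2095, 0.1339, 0.2093, 0.2275], E[r] = 0.4469, γ^t·E[r] = 0.325790, running G = 0.872580
t=4: π = [0.2209, 0.2094, 0.1343, 0.2086, 0.2268], E[r] = 0.4503, γ^t·E[r] = 0.295468, running G = 1.168048
t=5: π = [0.2208, 0.2092, 0.1343, 0.2087, 0.2269], E[r] = 0.4505, γ^t·E[r] = 0.265993, running G = 1.434041
t=6: π = [0.2208, 0.2093, 0.1343, 0.2087, 0.2269], E[r] = 0.4505, γ^t·E[r] = 0.239421, running G = 1.673462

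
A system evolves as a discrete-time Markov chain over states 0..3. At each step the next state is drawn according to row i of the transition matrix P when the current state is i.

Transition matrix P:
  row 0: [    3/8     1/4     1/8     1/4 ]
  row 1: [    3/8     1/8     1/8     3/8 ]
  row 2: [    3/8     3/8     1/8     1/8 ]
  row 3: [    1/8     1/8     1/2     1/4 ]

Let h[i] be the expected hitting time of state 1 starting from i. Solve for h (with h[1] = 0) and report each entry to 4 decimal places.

h = [4.0301, 0.0000, 3.4887, 4.3308]

First-step conditioning: h[1] = 0; for i ≠ 1, h[i] = 1 + Σ_k P[i][k]·h[k].
  h[0] = 1 + 3/8·h[0] + 1/8·h[2] + 1/4·h[3]
  h[2] = 1 + 3/8·h[0] + 1/8·h[2] + 1/8·h[3]
  h[3] = 1 + 1/8·h[0] + 1/2·h[2] + 1/4·h[3]
Solving the 3×3 linear system over states ≠ 1 gives exactly h = [536/133, 0, 464/133, 576/133] (h[1] = 0 is the target).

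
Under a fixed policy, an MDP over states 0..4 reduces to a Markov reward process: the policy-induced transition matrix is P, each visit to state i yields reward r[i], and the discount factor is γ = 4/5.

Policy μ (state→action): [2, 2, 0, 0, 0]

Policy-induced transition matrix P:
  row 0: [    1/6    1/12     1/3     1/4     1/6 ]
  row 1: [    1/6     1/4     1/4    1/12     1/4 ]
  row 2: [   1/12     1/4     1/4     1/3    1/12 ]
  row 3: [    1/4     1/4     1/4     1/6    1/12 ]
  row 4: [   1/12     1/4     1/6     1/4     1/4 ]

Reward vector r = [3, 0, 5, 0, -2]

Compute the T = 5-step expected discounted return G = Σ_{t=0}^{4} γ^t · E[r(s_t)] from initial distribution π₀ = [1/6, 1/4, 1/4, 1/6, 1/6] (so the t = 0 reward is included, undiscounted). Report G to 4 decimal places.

t=0: π = [0.1667, 0.2500, 0.2500, 0.1667, 0.1667], E[r] = 1.4167, γ^t·E[r] = 1.416667, running G = 1.416667
t=1: π = [0.1458, 0.2222, 0.2500, 0.2153, 0.1667], E[r] = 1.3542, γ^t·E[r] = 1.083333, running G = 2.500000
t=2: π = [0.1499, 0.2257, 0.2483, 0.2159, 0.1603], E[r] = 1.3704, γ^t·E[r] = 0.877037, running G = 3.377037
t=3: π = [0.1506, 0.2250, 0.2491, 0.2151, 0.1602], E[r] = 1.3772, γ^t·E[r] = 0.705111, running G = 4.082148
t=4: π = [0.1505, 0.2249, 0.2492, 0.2153, 0.1601], E[r] = 1.3773, γ^t·E[r] = 0.564147, running G = 4.646295

G = 4.6463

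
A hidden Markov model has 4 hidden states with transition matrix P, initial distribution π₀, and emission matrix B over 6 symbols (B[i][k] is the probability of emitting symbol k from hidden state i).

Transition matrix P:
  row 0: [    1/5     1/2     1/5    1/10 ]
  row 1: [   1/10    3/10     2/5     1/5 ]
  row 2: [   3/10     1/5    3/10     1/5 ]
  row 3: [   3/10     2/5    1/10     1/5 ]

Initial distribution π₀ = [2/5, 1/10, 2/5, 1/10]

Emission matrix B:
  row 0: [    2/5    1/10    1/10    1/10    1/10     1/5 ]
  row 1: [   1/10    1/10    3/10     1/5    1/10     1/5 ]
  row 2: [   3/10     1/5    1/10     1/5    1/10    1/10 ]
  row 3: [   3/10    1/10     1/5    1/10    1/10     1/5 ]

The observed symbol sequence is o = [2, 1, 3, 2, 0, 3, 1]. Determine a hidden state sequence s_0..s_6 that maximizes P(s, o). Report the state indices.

path = [0, 1, 2, 3, 0, 1, 2]

t=0: δ = [4.000e-02, 3.000e-02, 4.000e-02, 2.000e-02]  (obs o_0=2)
t=1: δ = [1.200e-03, 2.000e-03, 2.400e-03, 8.000e-04]  ψ = [2, 0, 1, 2]  (obs o_1=1)
t=2: δ = [7.200e-05, 1.200e-04, 1.600e-04, 4.800e-05]  ψ = [2, 0, 1, 2]  (obs o_2=3)
t=3: δ = [4.800e-06, 1.080e-05, 4.800e-06, 6.400e-06]  ψ = [2, 0, 1, 2]  (obs o_3=2)
t=4: δ = [7.680e-07, 3.240e-07, 1.296e-06, 6.480e-07]  ψ = [3, 1, 1, 1]  (obs o_4=0)
t=5: δ = [3.888e-08, 7.680e-08, 7.776e-08, 2.592e-08]  ψ = [2, 0, 2, 2]  (obs o_5=3)
t=6: δ = [2.333e-09, 2.304e-09, 6.144e-09, 1.555e-09]  ψ = [2, 1, 1, 2]  (obs o_6=1)
backtrack: best end state = 2; path = [0, 1, 2, 3, 0, 1, 2]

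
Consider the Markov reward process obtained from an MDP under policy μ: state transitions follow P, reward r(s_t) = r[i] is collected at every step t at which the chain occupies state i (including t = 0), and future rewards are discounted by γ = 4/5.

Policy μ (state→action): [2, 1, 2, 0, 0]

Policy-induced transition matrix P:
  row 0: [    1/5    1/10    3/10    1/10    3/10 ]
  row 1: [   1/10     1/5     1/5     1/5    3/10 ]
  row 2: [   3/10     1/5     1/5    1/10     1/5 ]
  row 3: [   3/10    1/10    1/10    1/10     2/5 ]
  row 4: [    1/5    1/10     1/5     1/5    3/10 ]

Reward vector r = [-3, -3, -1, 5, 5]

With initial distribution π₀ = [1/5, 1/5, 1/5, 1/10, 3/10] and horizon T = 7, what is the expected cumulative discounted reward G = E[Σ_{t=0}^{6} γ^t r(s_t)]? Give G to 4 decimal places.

t=0: π = [0.2000, 0.2000, 0.2000, 0.1000, 0.3000], E[r] = 0.6000, γ^t·E[r] = 0.600000, running G = 0.600000
t=1: π = [0.2100, 0.1400, 0.2100, 0.1500, 0.2900], E[r] = 0.9400, γ^t·E[r] = 0.752000, running G = 1.352000
t=2: π = [0.2220, 0.1350, 0.2060, 0.1430, 0.2940], E[r] = 0.9080, γ^t·E[r] = 0.581120, running G = 1.933120
t=3: π = [0.2214, 0.1341, 0.2079, 0.1429, 0.2937], E[r] = 0.9086, γ^t·E[r] = 0.465203, running G = 2.398323
t=4: π = [0.2217, 0.1342, 0.2079, 0.1428, 0.2935], E[r] = 0.9059, γ^t·E[r] = 0.371073, running G = 2.769396
t=5: π = [0.2216, 0.1342, 0.2079, 0.1428, 0.2935], E[r] = 0.9059, γ^t·E[r] = 0.296839, running G = 3.066236
t=6: π = [0.2216, 0.1342, 0.2079, 0.1428, 0.2935], E[r] = 0.9058, γ^t·E[r] = 0.237460, running G = 3.303696

G = 3.3037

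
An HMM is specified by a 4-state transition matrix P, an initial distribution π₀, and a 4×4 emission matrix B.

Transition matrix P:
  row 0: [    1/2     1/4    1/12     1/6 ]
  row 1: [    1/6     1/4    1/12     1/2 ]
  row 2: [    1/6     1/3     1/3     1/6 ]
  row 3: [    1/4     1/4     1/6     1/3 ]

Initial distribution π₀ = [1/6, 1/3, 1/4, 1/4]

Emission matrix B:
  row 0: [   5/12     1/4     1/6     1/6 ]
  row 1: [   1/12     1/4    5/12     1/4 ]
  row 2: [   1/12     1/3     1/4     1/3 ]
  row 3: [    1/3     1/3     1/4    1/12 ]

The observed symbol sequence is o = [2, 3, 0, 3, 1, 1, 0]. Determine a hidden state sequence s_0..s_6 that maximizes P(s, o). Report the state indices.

path = [1, 0, 0, 0, 0, 0, 0]

t=0: δ = [2.778e-02, 1.389e-01, 6.250e-02, 6.250e-02]  (obs o_0=2)
t=1: δ = [3.858e-03, 8.681e-03, 6.944e-03, 5.787e-03]  ψ = [1, 1, 2, 1]  (obs o_1=3)
t=2: δ = [8.038e-04, 1.929e-04, 1.929e-04, 1.447e-03]  ψ = [0, 2, 2, 1]  (obs o_2=0)
t=3: δ = [6.698e-05, 9.042e-05, 8.038e-05, 4.019e-05]  ψ = [0, 3, 3, 3]  (obs o_3=3)
t=4: δ = [8.372e-06, 6.698e-06, 8.931e-06, 1.507e-05]  ψ = [0, 2, 2, 1]  (obs o_4=1)
t=5: δ = [1.047e-06, 9.419e-07, 9.923e-07, 1.674e-06]  ψ = [0, 3, 2, 3]  (obs o_5=1)
t=6: δ = [2.180e-07, 3.489e-08, 2.756e-08, 1.861e-07]  ψ = [0, 3, 2, 3]  (obs o_6=0)
backtrack: best end state = 0; path = [1, 0, 0, 0, 0, 0, 0]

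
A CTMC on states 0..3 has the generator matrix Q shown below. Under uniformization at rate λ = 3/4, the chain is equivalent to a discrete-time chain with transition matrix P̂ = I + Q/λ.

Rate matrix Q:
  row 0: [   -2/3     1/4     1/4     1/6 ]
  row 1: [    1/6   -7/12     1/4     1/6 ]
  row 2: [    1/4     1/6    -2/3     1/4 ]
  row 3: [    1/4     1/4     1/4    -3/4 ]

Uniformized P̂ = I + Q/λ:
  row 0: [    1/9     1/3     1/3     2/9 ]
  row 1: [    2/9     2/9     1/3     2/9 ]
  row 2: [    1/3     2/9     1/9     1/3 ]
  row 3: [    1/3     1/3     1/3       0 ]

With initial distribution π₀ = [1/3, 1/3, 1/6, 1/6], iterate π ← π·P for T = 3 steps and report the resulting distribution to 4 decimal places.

t=0: π = [0.3333, 0.3333, 0.1667, 0.1667]
t=1: π = [0.2222, 0.2778, 0.2963, 0.2037]
t=2: π = [0.2531, 0.2695, 0.2675, 0.2099]
t=3: π = [0.2471, 0.2737, 0.2739, 0.2053]

π = [0.2471, 0.2737, 0.2739, 0.2053]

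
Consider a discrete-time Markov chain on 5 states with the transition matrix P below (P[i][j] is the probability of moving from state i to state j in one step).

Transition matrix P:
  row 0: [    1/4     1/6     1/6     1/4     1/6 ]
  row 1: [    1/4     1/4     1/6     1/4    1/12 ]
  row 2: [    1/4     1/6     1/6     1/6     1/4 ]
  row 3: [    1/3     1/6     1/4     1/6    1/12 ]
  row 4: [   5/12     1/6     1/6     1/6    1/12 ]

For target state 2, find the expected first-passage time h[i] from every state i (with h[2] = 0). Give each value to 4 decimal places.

First-step conditioning: h[2] = 0; for i ≠ 2, h[i] = 1 + Σ_k P[i][k]·h[k].
  h[0] = 1 + 1/4·h[0] + 1/6·h[1] + 1/4·h[3] + 1/6·h[4]
  h[1] = 1 + 1/4·h[0] + 1/4·h[1] + 1/4·h[3] + 1/12·h[4]
  h[3] = 1 + 1/3·h[0] + 1/6·h[1] + 1/6·h[3] + 1/12·h[4]
  h[4] = 1 + 5/12·h[0] + 1/6·h[1] + 1/6·h[3] + 1/12·h[4]
Solving the 4×4 linear system over states ≠ 2 gives exactly h = [22176/4105, 22164/4105, 0, 4092/821, 22308/4105] (h[2] = 0 is the target).

h = [5.4022, 5.3993, 0.0000, 4.9842, 5.4343]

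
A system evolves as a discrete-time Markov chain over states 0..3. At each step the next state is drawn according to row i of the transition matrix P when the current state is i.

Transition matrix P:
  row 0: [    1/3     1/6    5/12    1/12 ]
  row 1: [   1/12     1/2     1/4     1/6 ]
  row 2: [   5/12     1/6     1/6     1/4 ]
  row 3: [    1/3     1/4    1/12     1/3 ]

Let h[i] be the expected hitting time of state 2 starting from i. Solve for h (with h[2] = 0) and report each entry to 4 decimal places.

First-step conditioning: h[2] = 0; for i ≠ 2, h[i] = 1 + Σ_k P[i][k]·h[k].
  h[0] = 1 + 1/3·h[0] + 1/6·h[1] + 1/12·h[3]
  h[1] = 1 + 1/12·h[0] + 1/2·h[1] + 1/6·h[3]
  h[3] = 1 + 1/3·h[0] + 1/4·h[1] + 1/3·h[3]
Solving the 3×3 linear system over states ≠ 2 gives exactly h = [852/277, 1116/277, 0, 1260/277] (h[2] = 0 is the target).

h = [3.0758, 4.0289, 0.0000, 4.5487]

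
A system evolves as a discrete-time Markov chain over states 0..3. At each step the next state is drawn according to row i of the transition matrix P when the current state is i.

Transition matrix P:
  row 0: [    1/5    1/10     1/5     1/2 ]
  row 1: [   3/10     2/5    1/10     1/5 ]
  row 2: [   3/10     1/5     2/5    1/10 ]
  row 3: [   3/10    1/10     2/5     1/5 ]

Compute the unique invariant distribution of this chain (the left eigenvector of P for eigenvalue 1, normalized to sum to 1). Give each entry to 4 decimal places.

π = [0.2727, 0.1843, 0.2902, 0.2528]

Balance equations π_j = Σ_i π_i·P[i][j]:
  π_0 = 1/5·π_0 + 3/10·π_1 + 3/10·π_2 + 3/10·π_3
  π_1 = 1/10·π_0 + 2/5·π_1 + 1/5·π_2 + 1/10·π_3
  π_2 = 1/5·π_0 + 1/10·π_1 + 2/5·π_2 + 2/5·π_3
  normalize: π_0 + π_1 + π_2 + π_3 = 1
Solving the linear system gives exactly π = [3/11, 148/803, 233/803, 203/803].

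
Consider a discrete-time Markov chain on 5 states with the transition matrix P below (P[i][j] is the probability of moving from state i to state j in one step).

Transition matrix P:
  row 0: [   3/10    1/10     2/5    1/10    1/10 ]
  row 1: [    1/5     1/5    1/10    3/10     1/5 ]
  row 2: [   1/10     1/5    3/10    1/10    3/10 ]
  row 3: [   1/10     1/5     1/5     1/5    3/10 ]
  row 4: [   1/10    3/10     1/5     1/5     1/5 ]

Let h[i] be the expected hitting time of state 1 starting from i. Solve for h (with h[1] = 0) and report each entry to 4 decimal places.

h = [5.4011, 0.0000, 4.7059, 4.7059, 4.2781]

First-step conditioning: h[1] = 0; for i ≠ 1, h[i] = 1 + Σ_k P[i][k]·h[k].
  h[0] = 1 + 3/10·h[0] + 2/5·h[2] + 1/10·h[3] + 1/10·h[4]
  h[2] = 1 + 1/10·h[0] + 3/10·h[2] + 1/10·h[3] + 3/10·h[4]
  h[3] = 1 + 1/10·h[0] + 1/5·h[2] + 1/5·h[3] + 3/10·h[4]
  h[4] = 1 + 1/10·h[0] + 1/5·h[2] + 1/5·h[3] + 1/5·h[4]
Solving the 4×4 linear system over states ≠ 1 gives exactly h = [1010/187, 0, 80/17, 80/17, 800/187] (h[1] = 0 is the target).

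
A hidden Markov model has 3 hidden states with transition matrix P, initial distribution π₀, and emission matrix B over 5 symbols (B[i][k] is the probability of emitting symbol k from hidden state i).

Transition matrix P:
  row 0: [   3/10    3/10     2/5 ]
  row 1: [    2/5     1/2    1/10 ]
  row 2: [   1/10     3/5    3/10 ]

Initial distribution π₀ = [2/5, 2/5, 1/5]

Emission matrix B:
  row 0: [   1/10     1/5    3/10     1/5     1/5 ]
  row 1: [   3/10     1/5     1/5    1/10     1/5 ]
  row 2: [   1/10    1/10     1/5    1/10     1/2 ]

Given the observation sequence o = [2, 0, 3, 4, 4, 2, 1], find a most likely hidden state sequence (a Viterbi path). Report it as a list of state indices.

path = [1, 1, 0, 2, 2, 1, 1]

t=0: δ = [1.200e-01, 8.000e-02, 4.000e-02]  (obs o_0=2)
t=1: δ = [3.600e-03, 1.200e-02, 4.800e-03]  ψ = [0, 1, 0]  (obs o_1=0)
t=2: δ = [9.600e-04, 6.000e-04, 1.440e-04]  ψ = [1, 1, 0]  (obs o_2=3)
t=3: δ = [5.760e-05, 6.000e-05, 1.920e-04]  ψ = [0, 1, 0]  (obs o_3=4)
t=4: δ = [4.800e-06, 2.304e-05, 2.880e-05]  ψ = [1, 2, 2]  (obs o_4=4)
t=5: δ = [2.765e-06, 3.456e-06, 1.728e-06]  ψ = [1, 2, 2]  (obs o_5=2)
t=6: δ = [2.765e-07, 3.456e-07, 1.106e-07]  ψ = [1, 1, 0]  (obs o_6=1)
backtrack: best end state = 1; path = [1, 1, 0, 2, 2, 1, 1]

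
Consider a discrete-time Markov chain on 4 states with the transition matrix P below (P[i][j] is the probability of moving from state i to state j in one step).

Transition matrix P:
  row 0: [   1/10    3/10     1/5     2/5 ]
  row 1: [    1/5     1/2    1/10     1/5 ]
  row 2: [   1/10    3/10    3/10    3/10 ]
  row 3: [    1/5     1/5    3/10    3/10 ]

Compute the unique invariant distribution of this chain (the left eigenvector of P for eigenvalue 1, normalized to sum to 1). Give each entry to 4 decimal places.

π = [0.1622, 0.3397, 0.2158, 0.2822]

Balance equations π_j = Σ_i π_i·P[i][j]:
  π_0 = 1/10·π_0 + 1/5·π_1 + 1/10·π_2 + 1/5·π_3
  π_1 = 3/10·π_0 + 1/2·π_1 + 3/10·π_2 + 1/5·π_3
  π_2 = 1/5·π_0 + 1/10·π_1 + 3/10·π_2 + 3/10·π_3
  normalize: π_0 + π_1 + π_2 + π_3 = 1
Solving the linear system gives exactly π = [127/783, 266/783, 169/783, 221/783].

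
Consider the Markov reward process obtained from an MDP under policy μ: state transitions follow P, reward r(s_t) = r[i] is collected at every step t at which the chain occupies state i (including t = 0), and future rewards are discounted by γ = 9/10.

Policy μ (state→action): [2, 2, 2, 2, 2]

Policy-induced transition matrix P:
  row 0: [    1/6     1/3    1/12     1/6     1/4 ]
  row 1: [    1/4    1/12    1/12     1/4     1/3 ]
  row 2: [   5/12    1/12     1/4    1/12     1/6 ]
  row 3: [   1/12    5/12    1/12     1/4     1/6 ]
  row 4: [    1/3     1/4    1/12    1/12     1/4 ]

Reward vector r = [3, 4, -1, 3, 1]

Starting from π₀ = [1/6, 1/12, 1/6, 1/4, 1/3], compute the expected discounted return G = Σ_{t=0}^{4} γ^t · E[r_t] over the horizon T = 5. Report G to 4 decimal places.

G = 9.0232

t=0: π = [0.1667, 0.0833, 0.1667, 0.2500, 0.3333], E[r] = 1.7500, γ^t·E[r] = 1.750000, running G = 1.750000
t=1: π = [0.2500, 0.2639, 0.1111, 0.1528, 0.2222], E[r] = 2.3750, γ^t·E[r] = 2.137500, running G = 3.887500
t=2: π = [0.2407, 0.2338, 0.1019, 0.1736, 0.2500], E[r] = 2.3264, γ^t·E[r] = 1.884375, running G = 5.771875
t=3: π = [0.2388, 0.2431, 0.1003, 0.1713, 0.2465], E[r] = 2.3488, γ^t·E[r] = 1.712250, running G = 7.484125
t=4: π = [0.2388, 0.2412, 0.1001, 0.1723, 0.2476], E[r] = 2.3458, γ^t·E[r] = 1.539063, running G = 9.023188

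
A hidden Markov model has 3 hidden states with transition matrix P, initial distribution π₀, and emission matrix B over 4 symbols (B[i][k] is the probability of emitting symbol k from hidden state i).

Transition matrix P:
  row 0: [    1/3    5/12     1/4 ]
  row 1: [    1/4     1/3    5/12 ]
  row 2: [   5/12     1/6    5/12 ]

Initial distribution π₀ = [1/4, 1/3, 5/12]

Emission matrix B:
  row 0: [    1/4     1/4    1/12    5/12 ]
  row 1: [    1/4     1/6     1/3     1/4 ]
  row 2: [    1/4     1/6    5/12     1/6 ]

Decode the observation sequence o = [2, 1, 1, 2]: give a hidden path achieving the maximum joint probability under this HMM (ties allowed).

t=0: δ = [2.083e-02, 1.111e-01, 1.736e-01]  (obs o_0=2)
t=1: δ = [1.808e-02, 6.173e-03, 1.206e-02]  ψ = [2, 1, 2]  (obs o_1=1)
t=2: δ = [1.507e-03, 1.256e-03, 8.372e-04]  ψ = [0, 0, 2]  (obs o_2=1)
t=3: δ = [4.186e-05, 2.093e-04, 2.180e-04]  ψ = [0, 0, 1]  (obs o_3=2)
backtrack: best end state = 2; path = [2, 0, 1, 2]

path = [2, 0, 1, 2]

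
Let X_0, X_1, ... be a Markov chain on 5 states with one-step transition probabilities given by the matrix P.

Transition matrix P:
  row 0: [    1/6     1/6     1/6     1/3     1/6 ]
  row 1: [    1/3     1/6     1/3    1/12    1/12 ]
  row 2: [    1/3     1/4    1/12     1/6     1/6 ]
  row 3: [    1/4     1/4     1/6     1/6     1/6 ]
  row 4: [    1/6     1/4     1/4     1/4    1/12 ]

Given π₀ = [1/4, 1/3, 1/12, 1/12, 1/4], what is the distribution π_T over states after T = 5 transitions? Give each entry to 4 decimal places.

t=0: π = [0.2500, 0.3333, 0.0833, 0.0833, 0.2500]
t=1: π = [0.2431, 0.2014, 0.2361, 0.2014, 0.1181]
t=2: π = [0.2564, 0.2130, 0.1904, 0.2002, 0.1400]
t=3: π = [0.2506, 0.2109, 0.1980, 0.2033, 0.1372]
t=4: π = [0.2518, 0.2115, 0.1968, 0.2023, 0.1377]
t=5: π = [0.2516, 0.2114, 0.1970, 0.2025, 0.1376]

π = [0.2516, 0.2114, 0.1970, 0.2025, 0.1376]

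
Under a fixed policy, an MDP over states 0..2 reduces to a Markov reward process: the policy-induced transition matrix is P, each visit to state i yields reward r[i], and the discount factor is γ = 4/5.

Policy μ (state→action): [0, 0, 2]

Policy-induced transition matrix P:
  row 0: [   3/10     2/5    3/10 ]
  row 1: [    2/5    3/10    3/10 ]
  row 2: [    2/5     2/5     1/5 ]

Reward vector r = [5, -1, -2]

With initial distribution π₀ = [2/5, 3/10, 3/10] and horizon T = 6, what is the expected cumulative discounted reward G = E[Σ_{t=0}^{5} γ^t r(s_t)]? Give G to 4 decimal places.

G = 3.5307

t=0: π = [0.4000, 0.3000, 0.3000], E[r] = 1.1000, γ^t·E[r] = 1.100000, running G = 1.100000
t=1: π = [0.3600, 0.3700, 0.2700], E[r] = 0.8900, γ^t·E[r] = 0.712000, running G = 1.812000
t=2: π = [0.3640, 0.3630, 0.2730], E[r] = 0.9110, γ^t·E[r] = 0.583040, running G = 2.395040
t=3: π = [0.3636, 0.3637, 0.2727], E[r] = 0.9089, γ^t·E[r] = 0.465357, running G = 2.860397
t=4: π = [0.3636, 0.3636, 0.2727], E[r] = 0.9091, γ^t·E[r] = 0.372371, running G = 3.232768
t=5: π = [0.3636, 0.3636, 0.2727], E[r] = 0.9091, γ^t·E[r] = 0.297890, running G = 3.530659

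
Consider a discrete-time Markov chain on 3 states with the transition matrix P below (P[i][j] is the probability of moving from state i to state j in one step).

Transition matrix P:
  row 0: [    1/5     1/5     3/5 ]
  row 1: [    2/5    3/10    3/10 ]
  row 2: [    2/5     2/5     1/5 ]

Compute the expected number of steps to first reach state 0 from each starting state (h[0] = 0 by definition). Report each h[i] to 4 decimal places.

First-step conditioning: h[0] = 0; for i ≠ 0, h[i] = 1 + Σ_k P[i][k]·h[k].
  h[1] = 1 + 3/10·h[1] + 3/10·h[2]
  h[2] = 1 + 2/5·h[1] + 1/5·h[2]
Solving the 2×2 linear system over states ≠ 0 gives exactly h = [0, 5/2, 5/2] (h[0] = 0 is the target).

h = [0.0000, 2.5000, 2.5000]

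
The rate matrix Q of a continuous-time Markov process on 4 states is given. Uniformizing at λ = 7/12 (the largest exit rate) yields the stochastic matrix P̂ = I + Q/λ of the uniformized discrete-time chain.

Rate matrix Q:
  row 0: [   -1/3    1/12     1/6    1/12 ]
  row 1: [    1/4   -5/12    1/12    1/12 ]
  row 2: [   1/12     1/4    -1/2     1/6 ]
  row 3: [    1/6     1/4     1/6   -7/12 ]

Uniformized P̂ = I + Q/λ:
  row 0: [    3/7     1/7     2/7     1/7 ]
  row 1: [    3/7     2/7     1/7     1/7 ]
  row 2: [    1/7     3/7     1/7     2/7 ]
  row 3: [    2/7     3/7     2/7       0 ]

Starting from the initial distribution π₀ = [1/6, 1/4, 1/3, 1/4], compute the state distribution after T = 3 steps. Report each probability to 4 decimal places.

π = [0.3479, 0.2869, 0.2140, 0.1511]

t=0: π = [0.1667, 0.2500, 0.3333, 0.2500]
t=1: π = [0.2976, 0.3452, 0.2024, 0.1548]
t=2: π = [0.3486, 0.2942, 0.2075, 0.1497]
t=3: π = [0.3479, 0.2869, 0.2140, 0.1511]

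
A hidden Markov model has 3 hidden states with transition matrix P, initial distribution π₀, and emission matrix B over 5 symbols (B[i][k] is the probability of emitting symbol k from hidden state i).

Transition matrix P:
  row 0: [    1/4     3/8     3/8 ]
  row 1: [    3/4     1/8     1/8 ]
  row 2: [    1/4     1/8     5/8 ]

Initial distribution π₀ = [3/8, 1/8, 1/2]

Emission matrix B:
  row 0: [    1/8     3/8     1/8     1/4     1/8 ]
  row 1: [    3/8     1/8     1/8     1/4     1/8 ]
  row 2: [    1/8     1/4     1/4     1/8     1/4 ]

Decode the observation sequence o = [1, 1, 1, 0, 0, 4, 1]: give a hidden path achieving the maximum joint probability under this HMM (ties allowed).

t=0: δ = [1.406e-01, 1.562e-02, 1.250e-01]  (obs o_0=1)
t=1: δ = [1.318e-02, 6.592e-03, 1.953e-02]  ψ = [0, 0, 2]  (obs o_1=1)
t=2: δ = [1.854e-03, 6.180e-04, 3.052e-03]  ψ = [1, 0, 2]  (obs o_2=1)
t=3: δ = [9.537e-05, 2.607e-04, 2.384e-04]  ψ = [2, 0, 2]  (obs o_3=0)
t=4: δ = [2.444e-05, 1.341e-05, 1.863e-05]  ψ = [1, 0, 2]  (obs o_4=0)
t=5: δ = [1.257e-06, 1.146e-06, 2.910e-06]  ψ = [1, 0, 2]  (obs o_5=4)
t=6: δ = [3.222e-07, 5.894e-08, 4.547e-07]  ψ = [1, 0, 2]  (obs o_6=1)
backtrack: best end state = 2; path = [2, 2, 2, 2, 2, 2, 2]

path = [2, 2, 2, 2, 2, 2, 2]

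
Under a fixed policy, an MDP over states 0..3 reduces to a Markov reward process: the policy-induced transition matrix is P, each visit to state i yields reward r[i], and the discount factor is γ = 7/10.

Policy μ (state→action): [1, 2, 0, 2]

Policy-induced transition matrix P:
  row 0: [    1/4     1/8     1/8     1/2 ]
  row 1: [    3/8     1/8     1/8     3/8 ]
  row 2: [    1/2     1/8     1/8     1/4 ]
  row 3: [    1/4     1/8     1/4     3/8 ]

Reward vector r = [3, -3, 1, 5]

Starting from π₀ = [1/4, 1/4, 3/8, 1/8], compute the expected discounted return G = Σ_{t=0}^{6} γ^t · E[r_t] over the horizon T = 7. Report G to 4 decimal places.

G = 6.5454

t=0: π = [0.2500, 0.2500, 0.3750, 0.1250], E[r] = 1.0000, γ^t·E[r] = 1.000000, running G = 1.000000
t=1: π = [0.3750, 0.1250, 0.1406, 0.3594], E[r] = 2.6875, γ^t·E[r] = 1.881250, running G = 2.881250
t=2: π = [0.3008, 0.1250, 0.1699, 0.4043], E[r] = 2.7188, γ^t·E[r] = 1.332188, running G = 4.213438
t=3: π = [0.3081, 0.1250, 0.1755, 0.3914], E[r] = 2.6816, γ^t·E[r] = 0.919803, running G = 5.133240
t=4: π = [0.3095, 0.1250, 0.1739, 0.3916], E[r] = 2.6853, γ^t·E[r] = 0.644741, running G = 5.777981
t=5: π = [0.3091, 0.1250, 0.1739, 0.3919], E[r] = 2.6860, γ^t·E[r] = 0.451437, running G = 6.229418
t=6: π = [0.3091, 0.1250, 0.1740, 0.3919], E[r] = 2.6858, γ^t·E[r] = 0.315982, running G = 6.545400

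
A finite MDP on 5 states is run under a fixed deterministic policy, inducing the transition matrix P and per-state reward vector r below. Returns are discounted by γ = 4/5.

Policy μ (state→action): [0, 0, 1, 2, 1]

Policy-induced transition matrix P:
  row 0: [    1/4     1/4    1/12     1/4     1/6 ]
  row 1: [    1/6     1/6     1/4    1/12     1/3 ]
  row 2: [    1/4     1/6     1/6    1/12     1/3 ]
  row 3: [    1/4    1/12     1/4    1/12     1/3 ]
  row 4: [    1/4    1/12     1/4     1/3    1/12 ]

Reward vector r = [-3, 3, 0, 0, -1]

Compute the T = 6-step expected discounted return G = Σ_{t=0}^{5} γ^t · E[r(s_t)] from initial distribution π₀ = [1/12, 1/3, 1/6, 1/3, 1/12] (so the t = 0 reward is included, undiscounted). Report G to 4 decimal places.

G = -0.6989

t=0: π = [0.0833, 0.3333, 0.1667, 0.3333, 0.0833], E[r] = 0.6667, γ^t·E[r] = 0.666667, running G = 0.666667
t=1: π = [0.2222, 0.1389, 0.2222, 0.1181, 0.2986], E[r] = -0.5486, γ^t·E[r] = -0.438889, running G = 0.227778
t=2: π = [0.2384, 0.1505, 0.1944, 0.1950, 0.2216], E[r] = -0.4855, γ^t·E[r] = -0.310741, running G = -0.082963
t=3: π = [0.2375, 0.1518, 0.1941, 0.1785, 0.2382], E[r] = -0.4951, γ^t·E[r] = -0.253506, running G = -0.336469
t=4: π = [0.2373, 0.1517, 0.1943, 0.1825, 0.2342], E[r] = -0.4911, γ^t·E[r] = -0.201137, running G = -0.537607
t=5: π = [0.2374, 0.1517, 0.1943, 0.1814, 0.2352], E[r] = -0.4921, γ^t·E[r] = -0.161258, running G = -0.698864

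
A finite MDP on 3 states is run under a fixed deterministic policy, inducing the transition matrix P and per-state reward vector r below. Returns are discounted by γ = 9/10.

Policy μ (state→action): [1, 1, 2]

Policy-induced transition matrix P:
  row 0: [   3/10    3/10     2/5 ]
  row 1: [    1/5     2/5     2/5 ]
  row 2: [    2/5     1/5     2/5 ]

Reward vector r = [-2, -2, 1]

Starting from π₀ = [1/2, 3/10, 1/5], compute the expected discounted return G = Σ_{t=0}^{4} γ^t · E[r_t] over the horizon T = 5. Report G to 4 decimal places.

G = -3.8761

t=0: π = [0.5000, 0.3000, 0.2000], E[r] = -1.4000, γ^t·E[r] = -1.400000, running G = -1.400000
t=1: π = [0.2900, 0.3100, 0.4000], E[r] = -0.8000, γ^t·E[r] = -0.720000, running G = -2.120000
t=2: π = [0.3090, 0.2910, 0.4000], E[r] = -0.8000, γ^t·E[r] = -0.648000, running G = -2.768000
t=3: π = [0.3109, 0.2891, 0.4000], E[r] = -0.8000, γ^t·E[r] = -0.583200, running G = -3.351200
t=4: π = [0.3111, 0.2889, 0.4000], E[r] = -0.8000, γ^t·E[r] = -0.524880, running G = -3.876080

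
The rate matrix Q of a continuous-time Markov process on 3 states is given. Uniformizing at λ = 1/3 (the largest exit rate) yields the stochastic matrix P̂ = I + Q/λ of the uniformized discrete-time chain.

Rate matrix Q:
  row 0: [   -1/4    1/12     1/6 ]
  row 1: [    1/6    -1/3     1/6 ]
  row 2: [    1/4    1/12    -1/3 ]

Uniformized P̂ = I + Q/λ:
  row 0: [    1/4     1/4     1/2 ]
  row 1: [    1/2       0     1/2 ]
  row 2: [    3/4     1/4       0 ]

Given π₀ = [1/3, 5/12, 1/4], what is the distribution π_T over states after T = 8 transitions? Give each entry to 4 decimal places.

t=0: π = [0.3333, 0.4167, 0.2500]
t=1: π = [0.4792, 0.1458, 0.3750]
t=2: π = [0.4740, 0.2135, 0.3125]
t=3: π = [0.4596, 0.1966, 0.3438]
t=4: π = [0.4710, 0.2008, 0.3281]
t=5: π = [0.4643, 0.1998, 0.3359]
t=6: π = [0.4679, 0.2001, 0.3320]
t=7: π = [0.4660, 0.2000, 0.3340]
t=8: π = [0.4670, 0.2000, 0.3330]

π = [0.4670, 0.2000, 0.3330]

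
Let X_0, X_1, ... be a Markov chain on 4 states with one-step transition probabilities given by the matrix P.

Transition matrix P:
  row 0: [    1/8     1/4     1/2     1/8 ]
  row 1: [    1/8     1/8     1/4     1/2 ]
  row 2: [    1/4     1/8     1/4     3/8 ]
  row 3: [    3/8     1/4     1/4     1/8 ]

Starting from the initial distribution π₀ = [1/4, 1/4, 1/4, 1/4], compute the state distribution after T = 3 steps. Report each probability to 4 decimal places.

t=0: π = [0.2500, 0.2500, 0.2500, 0.2500]
t=1: π = [0.2188, 0.1875, 0.3125, 0.2813]
t=2: π = [0.2344, 0.1875, 0.3047, 0.2734]
t=3: π = [0.2314, 0.1885, 0.3086, 0.2715]

π = [0.2314, 0.1885, 0.3086, 0.2715]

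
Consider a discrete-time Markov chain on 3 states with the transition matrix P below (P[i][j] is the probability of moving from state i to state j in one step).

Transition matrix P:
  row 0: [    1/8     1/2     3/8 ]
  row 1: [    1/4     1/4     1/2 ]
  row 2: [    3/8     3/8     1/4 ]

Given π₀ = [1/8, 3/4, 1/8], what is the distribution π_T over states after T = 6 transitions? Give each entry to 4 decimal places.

π = [0.2638, 0.3626, 0.3737]

t=0: π = [0.1250, 0.7500, 0.1250]
t=1: π = [0.2500, 0.2969, 0.4531]
t=2: π = [0.2754, 0.3691, 0.3555]
t=3: π = [0.2600, 0.3633, 0.3767]
t=4: π = [0.2646, 0.3621, 0.3733]
t=5: π = [0.2636, 0.3628, 0.3736]
t=6: π = [0.2638, 0.3626, 0.3737]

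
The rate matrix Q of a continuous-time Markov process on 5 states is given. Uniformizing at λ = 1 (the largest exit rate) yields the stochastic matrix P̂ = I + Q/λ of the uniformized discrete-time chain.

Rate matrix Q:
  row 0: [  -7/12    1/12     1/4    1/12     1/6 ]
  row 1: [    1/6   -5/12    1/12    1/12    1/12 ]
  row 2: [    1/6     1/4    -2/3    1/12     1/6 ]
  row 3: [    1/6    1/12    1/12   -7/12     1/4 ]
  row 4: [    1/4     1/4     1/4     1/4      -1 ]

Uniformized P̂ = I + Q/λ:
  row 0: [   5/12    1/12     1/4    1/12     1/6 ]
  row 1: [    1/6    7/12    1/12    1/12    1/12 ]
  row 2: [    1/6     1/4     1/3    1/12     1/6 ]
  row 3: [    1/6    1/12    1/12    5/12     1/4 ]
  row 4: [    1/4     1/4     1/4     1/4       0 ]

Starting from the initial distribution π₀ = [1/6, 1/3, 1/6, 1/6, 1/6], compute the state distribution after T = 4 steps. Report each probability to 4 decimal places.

t=0: π = [0.1667, 0.3333, 0.1667, 0.1667, 0.1667]
t=1: π = [0.2222, 0.3056, 0.1806, 0.1667, 0.1250]
t=2: π = [0.2326, 0.2870, 0.1863, 0.1597, 0.1343]
t=3: π = [0.2360, 0.2803, 0.1911, 0.1590, 0.1337]
t=4: π = [0.2368, 0.2776, 0.1927, 0.1586, 0.1343]

π = [0.2368, 0.2776, 0.1927, 0.1586, 0.1343]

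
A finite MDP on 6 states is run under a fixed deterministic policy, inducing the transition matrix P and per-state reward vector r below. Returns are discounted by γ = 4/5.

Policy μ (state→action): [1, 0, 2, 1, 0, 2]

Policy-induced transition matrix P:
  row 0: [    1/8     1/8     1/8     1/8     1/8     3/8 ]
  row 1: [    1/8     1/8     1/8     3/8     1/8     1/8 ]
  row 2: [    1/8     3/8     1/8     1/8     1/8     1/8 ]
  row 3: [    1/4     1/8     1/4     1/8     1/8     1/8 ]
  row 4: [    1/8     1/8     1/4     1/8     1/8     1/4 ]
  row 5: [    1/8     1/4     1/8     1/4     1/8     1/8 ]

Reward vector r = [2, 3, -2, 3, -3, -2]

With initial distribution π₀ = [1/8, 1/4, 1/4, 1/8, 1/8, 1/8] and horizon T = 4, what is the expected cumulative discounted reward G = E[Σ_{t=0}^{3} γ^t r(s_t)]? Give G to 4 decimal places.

t=0: π = [0.1250, 0.2500, 0.2500, 0.1250, 0.1250, 0.1250], E[r] = 0.2500, γ^t·E[r] = 0.250000, running G = 0.250000
t=1: π = [0.1406, 0.2031, 0.1563, 0.2031, 0.1250, 0.1719], E[r] = 0.4688, γ^t·E[r] = 0.375000, running G = 0.625000
t=2: π = [0.1504, 0.1855, 0.1660, 0.1973, 0.1250, 0.1758], E[r] = 0.3906, γ^t·E[r] = 0.250000, running G = 0.875000
t=3: π = [0.1497, 0.1885, 0.1653, 0.1934, 0.1250, 0.1782], E[r] = 0.3828, γ^t·E[r] = 0.196000, running G = 1.071000

G = 1.0710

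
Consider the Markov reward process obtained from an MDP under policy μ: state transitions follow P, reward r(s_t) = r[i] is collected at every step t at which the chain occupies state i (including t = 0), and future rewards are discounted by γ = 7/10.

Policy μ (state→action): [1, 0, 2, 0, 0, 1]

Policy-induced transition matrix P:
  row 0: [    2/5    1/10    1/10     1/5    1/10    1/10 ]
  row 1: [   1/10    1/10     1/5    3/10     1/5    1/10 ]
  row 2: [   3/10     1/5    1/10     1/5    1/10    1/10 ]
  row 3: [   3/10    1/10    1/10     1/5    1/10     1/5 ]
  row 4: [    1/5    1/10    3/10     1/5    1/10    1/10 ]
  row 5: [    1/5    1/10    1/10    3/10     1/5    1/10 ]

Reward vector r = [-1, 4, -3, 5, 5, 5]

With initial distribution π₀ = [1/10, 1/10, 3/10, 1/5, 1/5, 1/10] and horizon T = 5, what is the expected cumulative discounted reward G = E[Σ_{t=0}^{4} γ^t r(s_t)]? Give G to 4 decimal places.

G = 5.6551

t=0: π = [0.1000, 0.1000, 0.3000, 0.2000, 0.2000, 0.1000], E[r] = 1.9000, γ^t·E[r] = 1.900000, running G = 1.900000
t=1: π = [0.2600, 0.1300, 0.1500, 0.2200, 0.1200, 0.1200], E[r] = 2.1100, γ^t·E[r] = 1.477000, running G = 3.377000
t=2: π = [0.2760, 0.1150, 0.1370, 0.2250, 0.1250, 0.1220], E[r] = 2.1330, γ^t·E[r] = 1.045170, running G = 4.422170
t=3: π = [0.2799, 0.1137, 0.1365, 0.2237, 0.1237, 0.1225], E[r] = 2.1149, γ^t·E[r] = 0.725411, running G = 5.147581
t=4: π = [0.2806, 0.1137, 0.1361, 0.2236, 0.1236, 0.1224], E[r] = 2.1137, γ^t·E[r] = 0.507497, running G = 5.655078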